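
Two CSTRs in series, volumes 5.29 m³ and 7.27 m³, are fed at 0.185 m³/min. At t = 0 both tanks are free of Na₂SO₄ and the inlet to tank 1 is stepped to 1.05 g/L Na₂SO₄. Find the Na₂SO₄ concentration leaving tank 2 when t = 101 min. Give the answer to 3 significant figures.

0.837 g/L

Each tank obeys Vᵢ dCᵢ/dt = Q(Cᵢ₋₁ − Cᵢ), so τᵢ = Vᵢ/Q.
τ₁ = 5.29/0.185 = 28.595 min; τ₂ = 7.27/0.185 = 39.297 min.
Tank 1: C₁ = C_in(1 − e^(−t/τ₁)). Tank 2 (τ₁ ≠ τ₂): C₂ = C_in[1 − (τ₁ e^(−t/τ₁) − τ₂ e^(−t/τ₂))/(τ₁ − τ₂)].
At t = 101: e^(−t/τ₁) = 0.029242, e^(−t/τ₂) = 0.076524.
C₂ = 1.05·[1 − (28.595·0.029242 − 39.297·0.076524)/(-10.703)] = 1.05·0.79715 = 0.83701 g/L.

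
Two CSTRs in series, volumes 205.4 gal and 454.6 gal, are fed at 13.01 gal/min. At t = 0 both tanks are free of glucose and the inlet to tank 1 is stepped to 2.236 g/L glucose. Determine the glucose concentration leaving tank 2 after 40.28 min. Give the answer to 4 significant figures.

1.092 g/L

Time constants: τᵢ = Vᵢ/Q for each well-mixed tank.
τ₁ = 205.4/13.01 = 15.7879 min; τ₂ = 454.6/13.01 = 34.9424 min.
Solving the cascade with C₁(0)=C₂(0)=0 gives C₂(t) = C_in[1 − (τ₁ e^(−t/τ₁) − τ₂ e^(−t/τ₂))/(τ₁ − τ₂)].
At t = 40.28: e^(−t/τ₁) = 0.0779780, e^(−t/τ₂) = 0.315765.
C₂ = 2.236·[1 − (15.7879·0.0779780 − 34.9424·0.315765)/(-19.1545)] = 2.236·0.488241 = 1.09171 g/L.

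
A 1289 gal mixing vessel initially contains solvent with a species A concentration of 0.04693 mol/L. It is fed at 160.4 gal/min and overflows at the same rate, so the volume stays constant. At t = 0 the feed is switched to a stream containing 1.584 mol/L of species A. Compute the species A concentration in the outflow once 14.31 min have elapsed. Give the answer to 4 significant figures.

1.325 mol/L

Mass balance on the solute (V constant): V dC/dt = Q(C_in − C).
So dC/dt = (C_in − C)/τ with τ = V/Q = 1289/160.4 = 8.03616 min.
This is linear first-order; C(t) = C_in + (C₀ − C_in) e^(−t/τ).
C(14.31) = 1.584 + (0.04693 − 1.584)·e^(−14.31/8.03616) = 1.584 + (-1.53707)·0.168520 = 1.32497 mol/L.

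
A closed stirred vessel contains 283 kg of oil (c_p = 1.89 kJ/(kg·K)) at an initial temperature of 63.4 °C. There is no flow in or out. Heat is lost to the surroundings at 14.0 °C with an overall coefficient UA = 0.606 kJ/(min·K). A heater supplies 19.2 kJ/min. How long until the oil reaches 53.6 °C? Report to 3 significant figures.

M c_p dT/dt = −UA(T − T_amb) + Q̇.
τ = M c_p/UA = 882.62 min; T_ss = T_amb + Q̇/UA = 14.0 + 19.2/0.606 = 45.683 °C.
T(t) = T_ss + (T₀ − T_ss)e^(−t/τ); set T = 53.6:
t = −τ ln[(T − T_ss)/(T₀ − T_ss)] = −882.62 · ln(0.44685) = 710.97 min.

711 min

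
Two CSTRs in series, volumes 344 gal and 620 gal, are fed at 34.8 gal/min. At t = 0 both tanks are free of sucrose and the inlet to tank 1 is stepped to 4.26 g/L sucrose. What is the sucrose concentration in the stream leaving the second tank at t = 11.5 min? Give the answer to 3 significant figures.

Time constants: τᵢ = Vᵢ/Q for each well-mixed tank.
τ₁ = 344/34.8 = 9.8851 min; τ₂ = 620/34.8 = 17.816 min.
Solving the cascade with C₁(0)=C₂(0)=0 gives C₂(t) = C_in[1 − (τ₁ e^(−t/τ₁) − τ₂ e^(−t/τ₂))/(τ₁ − τ₂)].
At t = 11.5: e^(−t/τ₁) = 0.31243, e^(−t/τ₂) = 0.52441.
C₂ = 4.26·[1 − (9.8851·0.31243 − 17.816·0.52441)/(-7.9310)] = 4.26·0.21139 = 0.90051 g/L.

0.901 g/L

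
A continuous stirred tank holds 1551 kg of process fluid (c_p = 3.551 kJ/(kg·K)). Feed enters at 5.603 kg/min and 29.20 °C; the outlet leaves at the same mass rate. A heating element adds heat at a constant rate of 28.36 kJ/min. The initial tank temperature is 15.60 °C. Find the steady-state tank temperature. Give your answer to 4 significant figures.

Energy balance: M c_p dT/dt = ṁ c_p (T_in − T) + 28.36.
At steady state dT/dt = 0 ⇒ T_ss = T_in + Q̇/(ṁ c_p) = 29.20 + 28.36/(5.603·3.551) = 30.6254 °C.

30.63 °C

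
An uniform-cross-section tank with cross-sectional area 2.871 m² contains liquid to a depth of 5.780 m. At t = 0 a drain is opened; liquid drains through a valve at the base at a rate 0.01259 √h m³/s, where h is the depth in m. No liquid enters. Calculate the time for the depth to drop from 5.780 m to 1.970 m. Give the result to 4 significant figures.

456.3 s

Volume balance on the tank: A dh/dt = −0.01259 √h.
∫ h^(−1/2) dh = −(0.01259/A) ∫ dt, giving 2√h = 2√h₀ − (0.01259/A) t.
t = 2A(√h₀ − √h)/0.01259 = 2·2.871·(√5.780 − √1.970)/0.01259
  = 5.74200 × (2.40416 − 1.40357) / 0.01259 = 456.348 s.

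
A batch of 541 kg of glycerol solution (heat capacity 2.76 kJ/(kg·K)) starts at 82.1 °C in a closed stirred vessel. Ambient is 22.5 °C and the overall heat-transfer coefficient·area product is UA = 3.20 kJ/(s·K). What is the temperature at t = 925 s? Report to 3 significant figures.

Lumped-capacitance energy balance: M c_p dT/dt = UA(T_amb − T).
dT/dt = (T_ss − T)/τ with T_ss = T_amb = 22.500 °C, τ = M c_p/UA = 541·2.76/3.20 = 466.61 s.
T approaches T_ss exponentially: T(t) = T_ss + (T₀ − T_ss) e^(−t/τ).
T(925) = 22.500 + (59.600)·0.13774 = 30.709 °C.

30.7 °C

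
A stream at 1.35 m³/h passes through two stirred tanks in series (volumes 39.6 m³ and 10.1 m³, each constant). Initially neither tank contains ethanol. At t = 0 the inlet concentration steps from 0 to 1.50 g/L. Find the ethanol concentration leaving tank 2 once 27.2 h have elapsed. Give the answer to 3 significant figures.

0.717 g/L

Time constants: τᵢ = Vᵢ/Q for each well-mixed tank.
τ₁ = 39.6/1.35 = 29.333 h; τ₂ = 10.1/1.35 = 7.4815 h.
Tank 1: C₁ = C_in(1 − e^(−t/τ₁)). Tank 2 (τ₁ ≠ τ₂): C₂ = C_in[1 − (τ₁ e^(−t/τ₁) − τ₂ e^(−t/τ₂))/(τ₁ − τ₂)].
At t = 27.2: e^(−t/τ₁) = 0.39563, e^(−t/τ₂) = 0.026367.
C₂ = 1.50·[1 − (29.333·0.39563 − 7.4815·0.026367)/(21.852)] = 1.50·0.47794 = 0.71691 g/L.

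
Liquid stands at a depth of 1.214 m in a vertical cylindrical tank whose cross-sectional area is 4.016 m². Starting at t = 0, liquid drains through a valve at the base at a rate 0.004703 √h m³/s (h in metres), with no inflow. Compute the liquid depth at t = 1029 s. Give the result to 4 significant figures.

A dh/dt = −Q_out = −0.004703 √h.
This is separable: 2 d(√h)/dt = −0.004703/A, so √h = √h₀ − (0.004703/(2A)) t.
√h = √1.214 − 0.004703·1029/(2·4.016) = 1.10182 − 0.602513 = 0.499303.
h = 0.499303² = 0.249304 m.

0.2493 m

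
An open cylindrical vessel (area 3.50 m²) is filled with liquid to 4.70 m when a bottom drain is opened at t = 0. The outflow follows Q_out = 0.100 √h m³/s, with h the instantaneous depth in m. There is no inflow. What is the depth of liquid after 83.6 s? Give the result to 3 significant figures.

0.948 m

With no inflow, A dh/dt = −0.100 √h.
Separate and integrate: 2(√h − √h₀) = −(0.100/A) t.
√h = √4.70 − 0.100·83.6/(2·3.50) = 2.1679 − 1.1943 = 0.97366.
h = 0.97366² = 0.94802 m.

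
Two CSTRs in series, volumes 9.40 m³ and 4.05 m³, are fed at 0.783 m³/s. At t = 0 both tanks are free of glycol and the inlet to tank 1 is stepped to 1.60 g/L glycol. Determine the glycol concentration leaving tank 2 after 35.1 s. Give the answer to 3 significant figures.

1.45 g/L

Each tank obeys Vᵢ dCᵢ/dt = Q(Cᵢ₋₁ − Cᵢ), so τᵢ = Vᵢ/Q.
τ₁ = 9.40/0.783 = 12.005 s; τ₂ = 4.05/0.783 = 5.1724 s.
Solving the cascade with C₁(0)=C₂(0)=0 gives C₂(t) = C_in[1 − (τ₁ e^(−t/τ₁) − τ₂ e^(−t/τ₂))/(τ₁ − τ₂)].
At t = 35.1: e^(−t/τ₁) = 0.053732, e^(−t/τ₂) = 0.0011295.
C₂ = 1.60·[1 − (12.005·0.053732 − 5.1724·0.0011295)/(6.8327)] = 1.60·0.90645 = 1.4503 g/L.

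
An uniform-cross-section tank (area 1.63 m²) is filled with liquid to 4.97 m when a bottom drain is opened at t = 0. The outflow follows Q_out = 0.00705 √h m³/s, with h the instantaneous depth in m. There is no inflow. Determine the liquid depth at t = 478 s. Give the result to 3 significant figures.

With no inflow, A dh/dt = −0.00705 √h.
∫ h^(−1/2) dh = −(0.00705/A) ∫ dt, giving 2√h = 2√h₀ − (0.00705/A) t.
√h = √4.97 − 0.00705·478/(2·1.63) = 2.2293 − 1.0337 = 1.1956.
h = 1.1956² = 1.4296 m.

1.43 m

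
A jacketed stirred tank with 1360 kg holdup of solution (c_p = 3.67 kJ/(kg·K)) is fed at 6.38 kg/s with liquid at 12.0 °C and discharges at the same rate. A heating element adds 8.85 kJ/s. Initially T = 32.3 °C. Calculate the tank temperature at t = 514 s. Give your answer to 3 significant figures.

14.2 °C

M c_p dT/dt = ṁ c_p (T_in − T) + Q̇.
τ = M/ṁ = 213.17 s; T_ss = T_in + Q̇/(ṁ c_p) = 12.0 + 8.85/(6.38·3.67) = 12.378 °C.
T approaches T_ss exponentially: T(t) = T_ss + (T₀ − T_ss) e^(−t/τ).
T(514) = 12.378 + (19.922)·e^(−514/213.17) = 12.378 + (19.922)·0.089702 = 14.165 °C.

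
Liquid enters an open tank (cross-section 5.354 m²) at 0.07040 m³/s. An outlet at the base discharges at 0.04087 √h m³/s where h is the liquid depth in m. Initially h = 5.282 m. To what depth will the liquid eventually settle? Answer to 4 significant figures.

Mass balance (ρ constant): A dh/dt = Q_in − 0.04087 √h. At steady state dh/dt = 0:
Q_in = 0.04087 √h_ss ⇒ √h_ss = 0.07040/0.04087 = 1.72253.
h_ss = 1.72253² = 2.96713 m. (Since h₀ = 5.282 m > h_ss, the level will fall toward this value.)

2.967 m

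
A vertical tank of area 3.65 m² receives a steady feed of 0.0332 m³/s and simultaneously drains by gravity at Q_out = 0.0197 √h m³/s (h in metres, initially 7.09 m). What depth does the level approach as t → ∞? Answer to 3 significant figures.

Volume balance on the tank: A dh/dt = Q_in − 0.0197 √h. At steady state dh/dt = 0:
Q_in = 0.0197 √h_ss ⇒ √h_ss = 0.0332/0.0197 = 1.6853.
h_ss = 1.6853² = 2.8402 m. (Since h₀ = 7.09 m > h_ss, the level will fall toward this value.)

2.84 m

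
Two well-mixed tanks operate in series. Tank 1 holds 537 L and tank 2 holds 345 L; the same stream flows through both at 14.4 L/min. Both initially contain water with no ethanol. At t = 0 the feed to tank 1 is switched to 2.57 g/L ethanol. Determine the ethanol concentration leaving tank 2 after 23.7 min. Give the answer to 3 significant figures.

Each tank obeys Vᵢ dCᵢ/dt = Q(Cᵢ₋₁ − Cᵢ), so τᵢ = Vᵢ/Q.
τ₁ = 537/14.4 = 37.292 min; τ₂ = 345/14.4 = 23.958 min.
Solving the cascade with C₁(0)=C₂(0)=0 gives C₂(t) = C_in[1 − (τ₁ e^(−t/τ₁) − τ₂ e^(−t/τ₂))/(τ₁ − τ₂)].
At t = 23.7: e^(−t/τ₁) = 0.52965, e^(−t/τ₂) = 0.37187.
C₂ = 2.57·[1 − (37.292·0.52965 − 23.958·0.37187)/(13.333)] = 2.57·0.18682 = 0.48013 g/L.

0.480 g/L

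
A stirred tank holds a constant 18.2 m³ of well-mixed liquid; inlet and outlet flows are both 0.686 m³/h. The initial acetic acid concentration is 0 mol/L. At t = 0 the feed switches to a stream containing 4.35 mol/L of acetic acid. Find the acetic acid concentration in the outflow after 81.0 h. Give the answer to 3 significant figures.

Species balance on the tank: V dC/dt = Q(C_in − C).
Time constant τ = V/Q = 18.2/0.686 = 26.531 h.
Solution: C(t) = C_in + (C₀ − C_in) e^(−t/τ).
C(81.0) = 4.35 + (0 − 4.35)·e^(−81.0/26.531) = 4.35 + (-4.3500)·0.047213 = 4.1446 mol/L.

4.14 mol/L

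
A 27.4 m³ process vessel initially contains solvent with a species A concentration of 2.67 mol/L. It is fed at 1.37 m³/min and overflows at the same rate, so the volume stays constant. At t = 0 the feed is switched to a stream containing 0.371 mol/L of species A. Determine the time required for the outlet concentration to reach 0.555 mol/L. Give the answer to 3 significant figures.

50.5 min

Species balance on the tank: V dC/dt = Q(C_in − C), so τ = V/Q = 20.000 min.
C(t) = C_in + (C₀ − C_in) e^(−t/τ). Set C = 0.555 and solve for t:
e^(−t/τ) = (C − C_in)/(C₀ − C_in) = (0.555 − 0.371)/(2.67 − 0.371) = 0.080035
t = −τ ln(…) = 20.000 × 2.5253 = 50.506 min.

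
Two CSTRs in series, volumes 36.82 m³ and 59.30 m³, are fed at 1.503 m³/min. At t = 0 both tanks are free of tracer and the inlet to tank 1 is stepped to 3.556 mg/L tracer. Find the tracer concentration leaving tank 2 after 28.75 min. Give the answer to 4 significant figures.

Species balance on tank i: dCᵢ/dt = (Cᵢ₋₁ − Cᵢ)/τᵢ with τᵢ = Vᵢ/Q.
τ₁ = 36.82/1.503 = 24.4977 min; τ₂ = 59.30/1.503 = 39.4544 min.
Tank 1: C₁ = C_in(1 − e^(−t/τ₁)). Tank 2 (τ₁ ≠ τ₂): C₂ = C_in[1 − (τ₁ e^(−t/τ₁) − τ₂ e^(−t/τ₂))/(τ₁ − τ₂)].
At t = 28.75: e^(−t/τ₁) = 0.309258, e^(−t/τ₂) = 0.482541.
C₂ = 3.556·[1 − (24.4977·0.309258 − 39.4544·0.482541)/(-14.9568)] = 3.556·0.233637 = 0.830814 mg/L.

0.8308 mg/L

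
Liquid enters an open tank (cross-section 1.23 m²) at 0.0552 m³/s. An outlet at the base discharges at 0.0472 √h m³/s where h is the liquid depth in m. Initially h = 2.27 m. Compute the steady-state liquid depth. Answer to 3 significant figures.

Level balance: A dh/dt = 0.0552 − 0.0472 √h. Setting dh/dt = 0:
Q_in = 0.0472 √h_ss ⇒ √h_ss = 0.0552/0.0472 = 1.1695.
h_ss = 1.1695² = 1.3677 m. (Since h₀ = 2.27 m > h_ss, the level will fall toward this value.)

1.37 m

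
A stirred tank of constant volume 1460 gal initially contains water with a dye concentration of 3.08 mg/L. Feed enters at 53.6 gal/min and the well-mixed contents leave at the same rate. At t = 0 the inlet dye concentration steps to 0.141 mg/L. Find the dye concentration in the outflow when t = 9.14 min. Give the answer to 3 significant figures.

2.24 mg/L

Transient balance on the dissolved component: V dC/dt = Q(C_in − C).
So dC/dt = (C_in − C)/τ with τ = V/Q = 1460/53.6 = 27.239 min.
Integrating: C(t) = C_in + (C₀ − C_in) e^(−t/τ).
C(9.14) = 0.141 + (3.08 − 0.141)·e^(−9.14/27.239) = 0.141 + (2.9390)·0.71494 = 2.2422 mg/L.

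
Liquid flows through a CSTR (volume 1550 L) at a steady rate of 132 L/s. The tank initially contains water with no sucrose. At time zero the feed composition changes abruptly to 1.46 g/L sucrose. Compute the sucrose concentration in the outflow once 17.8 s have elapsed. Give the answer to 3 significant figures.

1.14 g/L

Mass balance on the solute (V constant): V dC/dt = Q(C_in − C).
Rewrite as dC/dt + C/τ = C_in/τ, τ = V/Q = 11.742 s.
Integrating: C(t) = C_in + (C₀ − C_in) e^(−t/τ).
C(17.8) = 1.46 + (0 − 1.46)·e^(−17.8/11.742) = 1.46 + (-1.4600)·0.21962 = 1.1394 g/L.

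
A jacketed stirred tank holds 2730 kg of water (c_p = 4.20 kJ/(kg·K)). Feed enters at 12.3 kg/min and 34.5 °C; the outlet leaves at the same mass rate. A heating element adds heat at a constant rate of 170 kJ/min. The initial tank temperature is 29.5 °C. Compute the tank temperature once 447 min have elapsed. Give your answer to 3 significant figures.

M c_p dT/dt = ṁ c_p (T_in − T) + Q̇.
τ = M/ṁ = 221.95 min; T_ss = T_in + Q̇/(ṁ c_p) = 34.5 + 170/(12.3·4.20) = 37.791 °C.
Integrating: T(t) = T_ss + (T₀ − T_ss) e^(−t/τ).
T(447) = 37.791 + (-8.2907)·e^(−447/221.95) = 37.791 + (-8.2907)·0.13346 = 36.684 °C.

36.7 °C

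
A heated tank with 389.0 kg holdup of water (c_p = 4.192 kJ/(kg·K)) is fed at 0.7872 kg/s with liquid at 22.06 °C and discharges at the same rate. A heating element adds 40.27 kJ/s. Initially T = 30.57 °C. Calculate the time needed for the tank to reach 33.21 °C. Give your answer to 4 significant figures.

Energy balance: M c_p dT/dt = ṁ c_p (T_in − T) + 40.27.
τ = M/ṁ = 494.157 s; T_ss = T_in + Q̇/(ṁ c_p) = 34.2632 °C.
T(t) = T_ss + (T₀ − T_ss) e^(−t/τ). Set T = 33.21:
e^(−t/τ) = (33.21 − 34.2632)/(30.57 − 34.2632) = 0.285181
t = −494.157 · ln(0.285181) = 619.984 s.

620.0 s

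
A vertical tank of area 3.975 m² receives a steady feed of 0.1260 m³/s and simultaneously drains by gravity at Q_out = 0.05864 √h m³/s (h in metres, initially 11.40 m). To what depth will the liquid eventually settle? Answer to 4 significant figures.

Level balance: A dh/dt = 0.1260 − 0.05864 √h. Setting dh/dt = 0:
Q_in = 0.05864 √h_ss ⇒ √h_ss = 0.1260/0.05864 = 2.14870.
h_ss = 2.14870² = 4.61693 m. (Since h₀ = 11.40 m > h_ss, the level will fall toward this value.)

4.617 m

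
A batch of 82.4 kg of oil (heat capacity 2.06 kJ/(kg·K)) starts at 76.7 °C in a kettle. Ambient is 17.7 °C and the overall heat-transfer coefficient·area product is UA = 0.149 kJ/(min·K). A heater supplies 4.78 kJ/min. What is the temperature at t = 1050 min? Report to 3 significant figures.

60.5 °C

First-law balance (no shaft work): M c_p dT/dt = −UA(T − T_amb) + Q̇.
dT/dt = (T_ss − T)/τ with T_ss = T_amb + Q̇/UA = 17.7 + 4.78/0.149 = 49.781 °C, τ = M c_p/UA = 82.4·2.06/0.149 = 1139.2 min.
This is linear first-order; T(t) = T_ss + (T₀ − T_ss) e^(−t/τ).
T(1050) = 49.781 + (26.919)·0.39785 = 60.490 °C.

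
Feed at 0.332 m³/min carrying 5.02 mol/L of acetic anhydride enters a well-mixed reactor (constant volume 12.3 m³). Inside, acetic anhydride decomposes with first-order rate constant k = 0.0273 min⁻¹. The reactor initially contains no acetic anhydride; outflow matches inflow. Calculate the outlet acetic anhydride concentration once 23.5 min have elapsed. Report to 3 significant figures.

V dC/dt = Q(C_in − C) − k V C.
This is linear with rate a = Q/V + k = 0.054292 min⁻¹.
C_ss = Q C_in/(Q + kV) = 2.4958 mol/L; C(t) = C_ss + (C₀ − C_ss) e^(−a t).
C(23.5) = 2.4958 + (-2.4958)·e^(−0.054292·23.5) = 2.4958 + (-2.4958)·0.27919 = 1.7990 mol/L.

1.80 mol/L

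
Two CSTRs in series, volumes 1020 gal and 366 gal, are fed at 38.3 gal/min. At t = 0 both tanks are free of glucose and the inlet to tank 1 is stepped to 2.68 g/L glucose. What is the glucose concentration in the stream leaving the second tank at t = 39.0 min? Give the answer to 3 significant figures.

1.74 g/L

Each tank obeys Vᵢ dCᵢ/dt = Q(Cᵢ₋₁ − Cᵢ), so τᵢ = Vᵢ/Q.
τ₁ = 1020/38.3 = 26.632 min; τ₂ = 366/38.3 = 9.5561 min.
Tank 1: C₁ = C_in(1 − e^(−t/τ₁)). Tank 2 (τ₁ ≠ τ₂): C₂ = C_in[1 − (τ₁ e^(−t/τ₁) − τ₂ e^(−t/τ₂))/(τ₁ − τ₂)].
At t = 39.0: e^(−t/τ₁) = 0.23121, e^(−t/τ₂) = 0.016888.
C₂ = 2.68·[1 − (26.632·0.23121 − 9.5561·0.016888)/(17.076)] = 2.68·0.64884 = 1.7389 g/L.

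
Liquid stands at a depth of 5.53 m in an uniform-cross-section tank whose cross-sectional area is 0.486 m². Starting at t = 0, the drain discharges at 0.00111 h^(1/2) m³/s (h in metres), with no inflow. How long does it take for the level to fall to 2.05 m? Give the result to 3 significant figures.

805 s

With no inflow, A dh/dt = −0.00111 √h.
Separate and integrate: 2(√h − √h₀) = −(0.00111/A) t.
t = 2A(√h₀ − √h)/0.00111 = 2·0.486·(√5.53 − √2.05)/0.00111
  = 0.97200 × (2.3516 − 1.4318) / 0.00111 = 805.46 s.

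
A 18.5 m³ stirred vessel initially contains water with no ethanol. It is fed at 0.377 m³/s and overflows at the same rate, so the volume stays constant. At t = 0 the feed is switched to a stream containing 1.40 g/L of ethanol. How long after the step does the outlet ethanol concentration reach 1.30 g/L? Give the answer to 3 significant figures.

130 s

Transient balance on the dissolved component: V dC/dt = Q(C_in − C), so τ = V/Q = 49.072 s.
C(t) = C_in + (C₀ − C_in) e^(−t/τ). Set C = 1.30 and solve for t:
e^(−t/τ) = (C − C_in)/(C₀ − C_in) = (1.30 − 1.40)/(0 − 1.40) = 0.071429
t = −τ ln(…) = 49.072 × 2.6391 = 129.50 s.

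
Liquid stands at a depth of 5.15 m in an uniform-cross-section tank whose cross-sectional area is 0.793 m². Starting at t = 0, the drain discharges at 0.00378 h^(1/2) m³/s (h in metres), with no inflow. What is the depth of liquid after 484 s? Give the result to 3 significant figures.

1.25 m

Unsteady balance on liquid volume: A dh/dt = −0.00378 √h.
∫ h^(−1/2) dh = −(0.00378/A) ∫ dt, giving 2√h = 2√h₀ − (0.00378/A) t.
√h = √5.15 − 0.00378·484/(2·0.793) = 2.2694 − 1.1535 = 1.1158.
h = 1.1158² = 1.2450 m.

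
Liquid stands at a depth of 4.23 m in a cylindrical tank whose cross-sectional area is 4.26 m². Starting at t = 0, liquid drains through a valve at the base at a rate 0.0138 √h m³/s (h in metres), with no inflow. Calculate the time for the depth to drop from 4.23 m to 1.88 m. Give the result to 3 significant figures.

423 s

Accumulation of liquid (constant cross-section A): A dh/dt = −0.0138 √h.
∫ h^(−1/2) dh = −(0.0138/A) ∫ dt, giving 2√h = 2√h₀ − (0.0138/A) t.
t = 2A(√h₀ − √h)/0.0138 = 2·4.26·(√4.23 − √1.88)/0.0138
  = 8.5200 × (2.0567 − 1.3711) / 0.0138 = 423.26 s.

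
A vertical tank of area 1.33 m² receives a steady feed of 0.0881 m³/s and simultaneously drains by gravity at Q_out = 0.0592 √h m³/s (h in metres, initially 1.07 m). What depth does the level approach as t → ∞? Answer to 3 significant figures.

Mass balance (ρ constant): A dh/dt = Q_in − 0.0592 √h. At steady state dh/dt = 0:
Q_in = 0.0592 √h_ss ⇒ √h_ss = 0.0881/0.0592 = 1.4882.
h_ss = 1.4882² = 2.2147 m. (Since h₀ = 1.07 m < h_ss, the level will rise toward this value.)

2.21 m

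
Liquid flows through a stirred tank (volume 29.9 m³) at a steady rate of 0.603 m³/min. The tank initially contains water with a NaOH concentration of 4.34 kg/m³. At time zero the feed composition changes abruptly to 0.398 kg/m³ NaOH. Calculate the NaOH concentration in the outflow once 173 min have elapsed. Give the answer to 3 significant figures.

Transient balance on the dissolved component: V dC/dt = Q(C_in − C).
Time constant τ = V/Q = 29.9/0.603 = 49.585 min.
Integrating: C(t) = C_in + (C₀ − C_in) e^(−t/τ).
C(173) = 0.398 + (4.34 − 0.398)·e^(−173/49.585) = 0.398 + (3.9420)·0.030534 = 0.51836 kg/m³.

0.518 kg/m³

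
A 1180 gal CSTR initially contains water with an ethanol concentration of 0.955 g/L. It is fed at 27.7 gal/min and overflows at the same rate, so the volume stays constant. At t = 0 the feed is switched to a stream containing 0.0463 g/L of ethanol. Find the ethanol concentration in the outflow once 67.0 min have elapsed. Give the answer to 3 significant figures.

0.235 g/L

Species balance on the tank: V dC/dt = Q(C_in − C).
So dC/dt = (C_in − C)/τ with τ = V/Q = 1180/27.7 = 42.599 min.
Integrating: C(t) = C_in + (C₀ − C_in) e^(−t/τ).
C(67.0) = 0.0463 + (0.955 − 0.0463)·e^(−67.0/42.599) = 0.0463 + (0.90870)·0.20746 = 0.23482 g/L.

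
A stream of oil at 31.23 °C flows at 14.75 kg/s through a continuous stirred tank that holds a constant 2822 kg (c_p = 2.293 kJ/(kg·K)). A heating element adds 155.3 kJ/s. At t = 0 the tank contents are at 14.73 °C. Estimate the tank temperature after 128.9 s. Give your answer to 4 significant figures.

Heat balance on the well-mixed liquid: M c_p dT/dt = ṁ c_p (T_in − T) + 155.3.
τ = M/ṁ = 191.322 s; T_ss = T_in + Q̇/(ṁ c_p) = 31.23 + 155.3/(14.75·2.293) = 35.8217 °C.
Integrating: T(t) = T_ss + (T₀ − T_ss) e^(−t/τ).
T(128.9) = 35.8217 + (-21.0917)·e^(−128.9/191.322) = 35.8217 + (-21.0917)·0.509802 = 25.0691 °C.

25.07 °C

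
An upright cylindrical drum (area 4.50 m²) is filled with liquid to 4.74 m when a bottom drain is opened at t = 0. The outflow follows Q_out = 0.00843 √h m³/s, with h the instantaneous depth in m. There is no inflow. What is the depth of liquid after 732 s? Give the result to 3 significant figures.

Mass balance (ρ constant): A dh/dt = −0.00843 √h.
∫ h^(−1/2) dh = −(0.00843/A) ∫ dt, giving 2√h = 2√h₀ − (0.00843/A) t.
√h = √4.74 − 0.00843·732/(2·4.50) = 2.1772 − 0.68564 = 1.4915.
h = 1.4915² = 2.2246 m.

2.22 m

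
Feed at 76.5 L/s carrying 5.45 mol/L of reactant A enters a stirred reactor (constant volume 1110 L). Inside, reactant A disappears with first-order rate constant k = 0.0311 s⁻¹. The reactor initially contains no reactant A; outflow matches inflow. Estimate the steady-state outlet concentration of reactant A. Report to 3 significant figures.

Accumulation = in − out − consumed: V dC/dt = Q C_in − Q C − k V C.
Steady state (dC/dt = 0): C_ss = Q C_in/(Q + kV) = C_in/(1 + kV/Q).
C_ss = 76.5·5.45/(76.5 + 0.0311·1110) = 416.93/111.02 = 3.7554 mol/L.

3.76 mol/L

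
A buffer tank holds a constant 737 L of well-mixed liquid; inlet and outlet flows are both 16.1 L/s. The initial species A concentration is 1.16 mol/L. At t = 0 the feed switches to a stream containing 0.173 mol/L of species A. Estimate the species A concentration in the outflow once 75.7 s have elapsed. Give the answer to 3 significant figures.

Accumulation = in − out for the solute gives V dC/dt = Q(C_in − C).
Rewrite as dC/dt + C/τ = C_in/τ, τ = V/Q = 45.776 s.
Integrating: C(t) = C_in + (C₀ − C_in) e^(−t/τ).
C(75.7) = 0.173 + (1.16 − 0.173)·e^(−75.7/45.776) = 0.173 + (0.98700)·0.19134 = 0.36185 mol/L.

0.362 mol/L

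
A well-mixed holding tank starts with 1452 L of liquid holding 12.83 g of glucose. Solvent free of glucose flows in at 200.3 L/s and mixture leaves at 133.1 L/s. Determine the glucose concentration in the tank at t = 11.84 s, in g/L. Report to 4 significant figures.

Total volume: dV/dt = Q_in − Q_out = 67.2000 L/s, so V(t) = 1452 + 67.2000 t and V(11.84) = 2247.65 L.
Solute balance: dm/dt = 0 − Q_out C = −Q_out m/V(t).
dm/m = −Q_out dt/(V₀ + 67.2000 t); integrating gives ln(m/m₀) = −(Q_out/(Q_in−Q_out)) ln(V/V₀).
m = m₀ (V₀/V)^(Q_out/(Q_in−Q_out)) = 12.83 × (1452/2247.65)^(1.98065) = 5.39976 g.
C = m/V = 5.39976/2247.65 = 0.00240240 g/L.

0.002402 g/L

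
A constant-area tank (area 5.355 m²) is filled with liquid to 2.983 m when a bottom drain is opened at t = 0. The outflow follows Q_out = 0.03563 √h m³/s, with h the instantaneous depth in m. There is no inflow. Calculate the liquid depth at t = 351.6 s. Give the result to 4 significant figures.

Unsteady balance on liquid volume: A dh/dt = −0.03563 √h.
∫ h^(−1/2) dh = −(0.03563/A) ∫ dt, giving 2√h = 2√h₀ − (0.03563/A) t.
√h = √2.983 − 0.03563·351.6/(2·5.355) = 1.72714 − 1.16970 = 0.557434.
h = 0.557434² = 0.310733 m.

0.3107 m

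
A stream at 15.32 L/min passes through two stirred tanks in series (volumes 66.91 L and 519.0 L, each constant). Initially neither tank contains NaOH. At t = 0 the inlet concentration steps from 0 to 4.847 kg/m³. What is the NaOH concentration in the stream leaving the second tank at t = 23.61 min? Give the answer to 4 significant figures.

Each tank obeys Vᵢ dCᵢ/dt = Q(Cᵢ₋₁ − Cᵢ), so τᵢ = Vᵢ/Q.
τ₁ = 66.91/15.32 = 4.36749 min; τ₂ = 519.0/15.32 = 33.8773 min.
Tank 1: C₁ = C_in(1 − e^(−t/τ₁)). Tank 2 (τ₁ ≠ τ₂): C₂ = C_in[1 − (τ₁ e^(−t/τ₁) − τ₂ e^(−t/τ₂))/(τ₁ − τ₂)].
At t = 23.61: e^(−t/τ₁) = 0.00449025, e^(−t/τ₂) = 0.498114.
C₂ = 4.847·[1 − (4.36749·0.00449025 − 33.8773·0.498114)/(-29.5098)] = 4.847·0.428829 = 2.07854 kg/m³.

2.079 kg/m³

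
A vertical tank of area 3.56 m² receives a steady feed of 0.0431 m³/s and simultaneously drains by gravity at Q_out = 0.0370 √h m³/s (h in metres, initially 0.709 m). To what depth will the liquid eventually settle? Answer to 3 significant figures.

1.36 m

A dh/dt = Q_in − 0.0370 √h. Steady state requires inflow = outflow:
Q_in = 0.0370 √h_ss ⇒ √h_ss = 0.0431/0.0370 = 1.1649.
h_ss = 1.1649² = 1.3569 m. (Since h₀ = 0.709 m < h_ss, the level will rise toward this value.)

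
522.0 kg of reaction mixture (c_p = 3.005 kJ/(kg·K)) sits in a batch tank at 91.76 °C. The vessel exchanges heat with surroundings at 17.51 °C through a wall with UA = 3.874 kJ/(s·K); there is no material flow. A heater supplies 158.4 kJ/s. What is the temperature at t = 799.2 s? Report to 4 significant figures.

63.03 °C

Lumped-capacitance energy balance: M c_p dT/dt = UA(T_amb − T) + Q̇.
dT/dt = (T_ss − T)/τ with T_ss = T_amb + Q̇/UA = 17.51 + 158.4/3.874 = 58.3980 °C, τ = M c_p/UA = 522.0·3.005/3.874 = 404.907 s.
Integrating: T(t) = T_ss + (T₀ − T_ss) e^(−t/τ).
T(799.2) = 58.3980 + (33.3620)·0.138930 = 63.0330 °C.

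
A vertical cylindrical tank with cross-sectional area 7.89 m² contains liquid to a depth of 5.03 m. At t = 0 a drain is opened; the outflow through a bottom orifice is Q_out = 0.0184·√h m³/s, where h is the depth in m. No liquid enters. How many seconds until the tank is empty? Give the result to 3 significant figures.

With no inflow, A dh/dt = −0.0184 √h.
Separate and integrate: 2(√h − √h₀) = −(0.0184/A) t.
Tank is empty when √h = 0: t_empty = 2A√h₀/0.0184.
t_empty = 2·7.89·√5.03/0.0184 = 15.780·2.2428/0.0184 = 1923.4 s.

1920 s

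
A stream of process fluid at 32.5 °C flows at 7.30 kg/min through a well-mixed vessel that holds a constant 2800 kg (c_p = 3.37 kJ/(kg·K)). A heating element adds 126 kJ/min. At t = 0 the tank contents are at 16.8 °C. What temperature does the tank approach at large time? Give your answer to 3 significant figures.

First-law balance (no shaft work): M c_p dT/dt = ṁ c_p (T_in − T) + 126.
At steady state dT/dt = 0 ⇒ T_ss = T_in + Q̇/(ṁ c_p) = 32.5 + 126/(7.30·3.37) = 37.622 °C.

37.6 °C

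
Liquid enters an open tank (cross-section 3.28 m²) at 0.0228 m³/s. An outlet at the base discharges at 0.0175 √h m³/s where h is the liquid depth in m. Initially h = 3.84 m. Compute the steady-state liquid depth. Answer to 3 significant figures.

A dh/dt = Q_in − 0.0175 √h. Steady state requires inflow = outflow:
Q_in = 0.0175 √h_ss ⇒ √h_ss = 0.0228/0.0175 = 1.3029.
h_ss = 1.3029² = 1.6974 m. (Since h₀ = 3.84 m > h_ss, the level will fall toward this value.)

1.70 m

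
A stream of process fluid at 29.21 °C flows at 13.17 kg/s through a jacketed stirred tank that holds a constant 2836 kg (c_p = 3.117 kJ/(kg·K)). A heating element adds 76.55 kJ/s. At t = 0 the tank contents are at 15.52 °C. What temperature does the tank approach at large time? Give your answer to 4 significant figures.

31.07 °C

M c_p dT/dt = ṁ c_p (T_in − T) + Q̇.
At steady state dT/dt = 0 ⇒ T_ss = T_in + Q̇/(ṁ c_p) = 29.21 + 76.55/(13.17·3.117) = 31.0748 °C.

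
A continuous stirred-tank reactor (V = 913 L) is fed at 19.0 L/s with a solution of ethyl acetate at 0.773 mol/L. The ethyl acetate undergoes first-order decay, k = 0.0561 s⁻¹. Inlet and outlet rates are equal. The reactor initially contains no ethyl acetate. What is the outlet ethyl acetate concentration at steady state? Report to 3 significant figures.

0.209 mol/L

V dC/dt = Q(C_in − C) − k V C.
At steady state: 0 = Q C_in − (Q + kV) C_ss, so C_ss = Q C_in/(Q + kV).
C_ss = 19.0·0.773/(19.0 + 0.0561·913) = 14.687/70.219 = 0.20916 mol/L.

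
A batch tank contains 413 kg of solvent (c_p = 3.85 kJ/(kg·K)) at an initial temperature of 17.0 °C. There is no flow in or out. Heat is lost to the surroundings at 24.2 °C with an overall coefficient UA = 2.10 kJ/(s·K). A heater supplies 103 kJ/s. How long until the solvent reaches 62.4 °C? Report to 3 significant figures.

Unsteady energy balance on the tank contents: M c_p dT/dt = −UA(T − T_amb) + Q̇.
τ = M c_p/UA = 757.17 s; T_ss = T_amb + Q̇/UA = 24.2 + 103/2.10 = 73.248 °C.
T(t) = T_ss + (T₀ − T_ss)e^(−t/τ); set T = 62.4:
t = −τ ln[(T − T_ss)/(T₀ − T_ss)] = −757.17 · ln(0.19285) = 1246.2 s.

1250 s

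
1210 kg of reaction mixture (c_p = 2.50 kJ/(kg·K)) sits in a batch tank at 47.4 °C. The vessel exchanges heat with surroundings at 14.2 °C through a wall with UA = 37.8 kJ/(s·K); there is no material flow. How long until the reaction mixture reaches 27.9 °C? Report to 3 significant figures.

70.8 s

M c_p dT/dt = −UA(T − T_amb).
τ = M c_p/UA = 80.026 s; T_ss = T_amb = 14.200 °C.
T(t) = T_ss + (T₀ − T_ss)e^(−t/τ); set T = 27.9:
t = −τ ln[(T − T_ss)/(T₀ − T_ss)] = −80.026 · ln(0.41265) = 70.836 s.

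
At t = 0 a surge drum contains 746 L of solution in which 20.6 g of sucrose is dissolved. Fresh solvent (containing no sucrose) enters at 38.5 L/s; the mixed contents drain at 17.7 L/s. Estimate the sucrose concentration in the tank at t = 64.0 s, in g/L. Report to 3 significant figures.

Let m(t) be the amount of sucrose. Volume: V(t) = V₀ + (Q_in − Q_out) t = 746 + 20.800 t; V(64.0) = 2077.2 L.
Solute balance: dm/dt = 0 − Q_out C = −Q_out m/V(t).
dm/m = −Q_out dt/(V₀ + 20.800 t); integrating gives ln(m/m₀) = −(Q_out/(Q_in−Q_out)) ln(V/V₀).
m = m₀ (V₀/V)^(Q_out/(Q_in−Q_out)) = 20.6 × (746/2077.2)^(0.85096) = 8.6181 g.
C = m/V = 8.6181/2077.2 = 0.0041489 g/L.

0.00415 g/L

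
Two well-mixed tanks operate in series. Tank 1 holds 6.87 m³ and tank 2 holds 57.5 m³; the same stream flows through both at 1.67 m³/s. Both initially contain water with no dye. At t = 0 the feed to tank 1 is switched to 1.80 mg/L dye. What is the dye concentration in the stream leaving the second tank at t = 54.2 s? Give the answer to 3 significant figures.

Time constants: τᵢ = Vᵢ/Q for each well-mixed tank.
τ₁ = 6.87/1.67 = 4.1138 s; τ₂ = 57.5/1.67 = 34.431 s.
Solving the cascade with C₁(0)=C₂(0)=0 gives C₂(t) = C_in[1 − (τ₁ e^(−t/τ₁) − τ₂ e^(−t/τ₂))/(τ₁ − τ₂)].
At t = 54.2: e^(−t/τ₁) = 1.8970e-06, e^(−t/τ₂) = 0.20718.
C₂ = 1.80·[1 − (4.1138·1.8970e-06 − 34.431·0.20718)/(-30.317)] = 1.80·0.76471 = 1.3765 mg/L.

1.38 mg/L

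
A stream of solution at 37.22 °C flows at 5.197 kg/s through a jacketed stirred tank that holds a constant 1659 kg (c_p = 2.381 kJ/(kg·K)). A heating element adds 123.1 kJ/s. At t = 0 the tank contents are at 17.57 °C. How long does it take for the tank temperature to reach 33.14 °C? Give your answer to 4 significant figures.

238.3 s

First-law balance (no shaft work): M c_p dT/dt = ṁ c_p (T_in − T) + 123.1.
τ = M/ṁ = 319.223 s; T_ss = T_in + Q̇/(ṁ c_p) = 47.1682 °C.
T(t) = T_ss + (T₀ − T_ss) e^(−t/τ). Set T = 33.14:
e^(−t/τ) = (33.14 − 47.1682)/(17.57 − 47.1682) = 0.473955
t = −319.223 · ln(0.473955) = 238.345 s.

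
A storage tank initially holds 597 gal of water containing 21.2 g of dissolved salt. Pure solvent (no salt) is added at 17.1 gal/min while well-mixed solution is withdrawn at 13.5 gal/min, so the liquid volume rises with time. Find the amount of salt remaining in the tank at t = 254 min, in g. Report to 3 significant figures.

Let m(t) be the amount of salt. Volume: V(t) = V₀ + (Q_in − Q_out) t = 597 + 3.6000 t; V(254) = 1511.4 gal.
Species balance (pure solvent in): dm/dt = −Q_out · m/V(t).
Separate: dm/m = −Q_out dt/V(t) ⇒ ln(m/m₀) = −(Q_out/(Q_in−Q_out)) ln(V/V₀).
m = m₀ (V₀/V)^(Q_out/(Q_in−Q_out)) = 21.2 × (597/1511.4)^(3.7500) = 0.65098 g.

0.651 g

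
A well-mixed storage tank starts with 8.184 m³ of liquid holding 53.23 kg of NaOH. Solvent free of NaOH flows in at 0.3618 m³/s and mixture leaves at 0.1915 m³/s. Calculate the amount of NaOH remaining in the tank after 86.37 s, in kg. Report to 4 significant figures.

Let m(t) be the amount of NaOH. Volume: V(t) = V₀ + (Q_in − Q_out) t = 8.184 + 0.170300 t; V(86.37) = 22.8928 m³.
Solute balance: dm/dt = 0 − Q_out C = −Q_out m/V(t).
dm/m = −Q_out dt/(V₀ + 0.170300 t); integrating gives ln(m/m₀) = −(Q_out/(Q_in−Q_out)) ln(V/V₀).
m = m₀ (V₀/V)^(Q_out/(Q_in−Q_out)) = 53.23 × (8.184/22.8928)^(1.12449) = 16.7421 kg.

16.74 kg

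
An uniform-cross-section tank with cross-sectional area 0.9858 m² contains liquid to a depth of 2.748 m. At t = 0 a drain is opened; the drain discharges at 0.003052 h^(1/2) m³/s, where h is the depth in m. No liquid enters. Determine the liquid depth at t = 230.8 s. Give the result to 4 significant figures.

1.691 m

A dh/dt = −Q_out = −0.003052 √h.
This is separable: 2 d(√h)/dt = −0.003052/A, so √h = √h₀ − (0.003052/(2A)) t.
√h = √2.748 − 0.003052·230.8/(2·0.9858) = 1.65771 − 0.357274 = 1.30044.
h = 1.30044² = 1.69113 m.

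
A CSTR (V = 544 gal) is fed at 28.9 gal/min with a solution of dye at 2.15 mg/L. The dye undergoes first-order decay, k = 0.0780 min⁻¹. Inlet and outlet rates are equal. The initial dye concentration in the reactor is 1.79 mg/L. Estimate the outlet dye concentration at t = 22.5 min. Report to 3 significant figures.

Accumulation = in − out − consumed: V dC/dt = Q C_in − Q C − k V C.
dC/dt = (Q/V) C_in − (Q/V + k) C; effective rate a = Q/V + k = 0.053125 + 0.0780 = 0.13112 min⁻¹.
C_ss = Q C_in/(Q + kV) = 0.87107 mg/L; C(t) = C_ss + (C₀ − C_ss) e^(−a t).
C(22.5) = 0.87107 + (0.91893)·e^(−0.13112·22.5) = 0.87107 + (0.91893)·0.052323 = 0.91915 mg/L.

0.919 mg/L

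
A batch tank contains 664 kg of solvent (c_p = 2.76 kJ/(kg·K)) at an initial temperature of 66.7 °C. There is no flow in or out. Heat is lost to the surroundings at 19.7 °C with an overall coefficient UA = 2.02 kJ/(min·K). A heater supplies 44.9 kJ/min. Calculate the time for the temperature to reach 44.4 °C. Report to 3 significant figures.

2090 min

Lumped-capacitance energy balance: M c_p dT/dt = UA(T_amb − T) + Q̇.
τ = M c_p/UA = 907.25 min; T_ss = T_amb + Q̇/UA = 19.7 + 44.9/2.02 = 41.928 °C.
T(t) = T_ss + (T₀ − T_ss)e^(−t/τ); set T = 44.4:
t = −τ ln[(T − T_ss)/(T₀ − T_ss)] = −907.25 · ln(0.099800) = 2090.8 min.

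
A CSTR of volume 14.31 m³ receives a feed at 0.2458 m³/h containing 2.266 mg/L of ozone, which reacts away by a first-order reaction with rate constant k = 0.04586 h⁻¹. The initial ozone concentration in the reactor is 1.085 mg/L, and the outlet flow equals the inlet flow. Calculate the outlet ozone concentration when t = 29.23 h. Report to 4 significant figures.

0.6915 mg/L

Species balance: V dC/dt = Q C_in − Q C − k V C.
This is linear with rate a = Q/V + k = 0.0630368 h⁻¹.
C_ss = Q C_in/(Q + kV) = 0.617459 mg/L; C(t) = C_ss + (C₀ − C_ss) e^(−a t).
C(29.23) = 0.617459 + (0.467541)·e^(−0.0630368·29.23) = 0.617459 + (0.467541)·0.158410 = 0.691522 mg/L.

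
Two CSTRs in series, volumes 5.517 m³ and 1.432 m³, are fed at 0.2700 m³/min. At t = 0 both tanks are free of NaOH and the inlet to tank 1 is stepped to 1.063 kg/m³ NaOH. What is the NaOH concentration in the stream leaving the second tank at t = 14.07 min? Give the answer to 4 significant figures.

0.3681 kg/m³

Each tank obeys Vᵢ dCᵢ/dt = Q(Cᵢ₋₁ − Cᵢ), so τᵢ = Vᵢ/Q.
τ₁ = 5.517/0.2700 = 20.4333 min; τ₂ = 1.432/0.2700 = 5.30370 min.
Solving the cascade with C₁(0)=C₂(0)=0 gives C₂(t) = C_in[1 − (τ₁ e^(−t/τ₁) − τ₂ e^(−t/τ₂))/(τ₁ − τ₂)].
At t = 14.07: e^(−t/τ₁) = 0.502288, e^(−t/τ₂) = 0.0704492.
C₂ = 1.063·[1 − (20.4333·0.502288 − 5.30370·0.0704492)/(15.1296)] = 1.063·0.346330 = 0.368149 kg/m³.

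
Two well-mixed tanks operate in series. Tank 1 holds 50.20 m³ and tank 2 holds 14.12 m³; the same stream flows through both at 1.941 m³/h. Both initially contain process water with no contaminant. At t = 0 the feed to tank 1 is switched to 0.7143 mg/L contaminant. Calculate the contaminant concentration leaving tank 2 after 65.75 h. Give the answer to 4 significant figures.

Species balance on tank i: dCᵢ/dt = (Cᵢ₋₁ − Cᵢ)/τᵢ with τᵢ = Vᵢ/Q.
τ₁ = 50.20/1.941 = 25.8630 h; τ₂ = 14.12/1.941 = 7.27460 h.
Solving the cascade with C₁(0)=C₂(0)=0 gives C₂(t) = C_in[1 − (τ₁ e^(−t/τ₁) − τ₂ e^(−t/τ₂))/(τ₁ − τ₂)].
At t = 65.75: e^(−t/τ₁) = 0.0786895, e^(−t/τ₂) = 0.000118773.
C₂ = 0.7143·[1 − (25.8630·0.0786895 − 7.27460·0.000118773)/(18.5884)] = 0.7143·0.890562 = 0.636128 mg/L.

0.6361 mg/L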